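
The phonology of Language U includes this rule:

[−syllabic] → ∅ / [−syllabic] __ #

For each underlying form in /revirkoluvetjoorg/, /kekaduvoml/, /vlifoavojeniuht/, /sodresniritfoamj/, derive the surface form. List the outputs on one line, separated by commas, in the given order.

/revirkoluvetjoorg/: /g/ is the second consonant of a word-final cluster /rg/, so it deletes. → [revirkoluvetjoor].
/kekaduvoml/: /l/ is the second consonant of a word-final cluster /ml/, so it deletes. → [kekaduvom].
/vlifoavojeniuht/: /t/ is the second consonant of a word-final cluster /ht/, so it deletes. → [vlifoavojeniuh].
/sodresniritfoamj/: /j/ is the second consonant of a word-final cluster /mj/, so it deletes. → [sodresniritfoam].

revirkoluvetjoor, kekaduvom, vlifoavojeniuh, sodresniritfoam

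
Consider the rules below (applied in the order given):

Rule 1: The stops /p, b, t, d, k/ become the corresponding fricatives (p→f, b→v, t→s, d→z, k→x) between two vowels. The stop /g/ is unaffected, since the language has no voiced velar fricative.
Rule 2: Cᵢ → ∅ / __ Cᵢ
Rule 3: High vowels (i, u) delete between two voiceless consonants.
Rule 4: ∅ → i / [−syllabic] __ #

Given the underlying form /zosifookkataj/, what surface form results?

Rule 1 (intervocalic spirantization): /t/ is a stop between vowels /a/ and /a/, so it spirantizes to the fricative [s]. /zosifookkataj/ → zosifookkasaj.
Rule 2 (degemination): /kk/ is a geminate; the first /k/ deletes. /zosifookkasaj/ → zosifookasaj.
Rule 3 (high vowel syncope): /i/ is a high vowel flanked by voiceless consonants /s/ and /f/, so it deletes. /zosifookasaj/ → zosfookasaj.
Rule 4 (final i-epenthesis): the form ends in the consonant /j/, so [i] is inserted word-finally. /zosfookasaj/ → zosfookasaji.

zosfookasaji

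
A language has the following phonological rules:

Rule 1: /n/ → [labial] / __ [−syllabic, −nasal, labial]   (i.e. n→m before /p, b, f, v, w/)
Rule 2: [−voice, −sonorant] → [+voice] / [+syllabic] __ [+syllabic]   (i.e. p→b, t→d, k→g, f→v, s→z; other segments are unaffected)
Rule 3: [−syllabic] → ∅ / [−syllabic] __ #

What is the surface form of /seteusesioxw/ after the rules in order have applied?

sedeuzeziox

Rule 1 (nasal place assimilation): no segment meets the environment; /seteusesioxw/ is unchanged.
Rule 2 (intervocalic voicing): /t/ is a voiceless obstruent between vowels /e/ and /e/, so it voices to [d]. /s/ is a voiceless obstruent between vowels /u/ and /e/, so it voices to [z]. /s/ is a voiceless obstruent between vowels /e/ and /i/, so it voices to [z]. /seteusesioxw/ → sedeuzezioxw.
Rule 3 (final cluster simplification): /w/ is the second consonant of a word-final cluster /xw/, so it deletes. /sedeuzezioxw/ → sedeuzeziox.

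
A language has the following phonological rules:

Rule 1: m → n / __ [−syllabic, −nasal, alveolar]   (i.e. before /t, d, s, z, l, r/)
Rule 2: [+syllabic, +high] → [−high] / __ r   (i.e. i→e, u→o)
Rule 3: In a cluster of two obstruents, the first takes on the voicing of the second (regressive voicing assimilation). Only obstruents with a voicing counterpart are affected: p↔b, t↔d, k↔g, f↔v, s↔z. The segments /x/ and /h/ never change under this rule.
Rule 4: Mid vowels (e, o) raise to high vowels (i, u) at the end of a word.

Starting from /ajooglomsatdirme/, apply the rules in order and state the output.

Rule 1 (nasal place assimilation): /m/ precedes the alveolar consonant /s/, so it assimilates in place to [n]. /ajooglomsatdirme/ → ajooglonsatdirme.
Rule 2 (pre-rhotic lowering): /i/ is a high vowel immediately before /r/, so it lowers to [e]. /ajooglonsatdirme/ → ajooglonsatderme.
Rule 3 (regressive voicing assimilation): /t/ precedes the voiced obstruent /d/, so it voices to [d] by assimilation. /ajooglonsatderme/ → ajooglonsadderme.
Rule 4 (final vowel raising): /e/ is a mid vowel in word-final position, so it raises to [i]. /ajooglonsadderme/ → ajooglonsaddermi.

ajooglonsaddermi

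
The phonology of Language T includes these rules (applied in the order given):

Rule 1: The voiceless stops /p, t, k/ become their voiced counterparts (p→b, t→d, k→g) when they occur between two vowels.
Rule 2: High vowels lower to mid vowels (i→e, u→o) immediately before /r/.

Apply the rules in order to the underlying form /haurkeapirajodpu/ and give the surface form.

Rule 1 (intervocalic voicing): /p/ is a voiceless stop between vowels /a/ and /i/, so it voices to [b]. /haurkeapirajodpu/ → haurkeabirajodpu.
Rule 2 (pre-rhotic lowering): /u/ is a high vowel immediately before /r/, so it lowers to [o]. /i/ is a high vowel immediately before /r/, so it lowers to [e]. /haurkeabirajodpu/ → haorkeaberajodpu.

haorkeaberajodpu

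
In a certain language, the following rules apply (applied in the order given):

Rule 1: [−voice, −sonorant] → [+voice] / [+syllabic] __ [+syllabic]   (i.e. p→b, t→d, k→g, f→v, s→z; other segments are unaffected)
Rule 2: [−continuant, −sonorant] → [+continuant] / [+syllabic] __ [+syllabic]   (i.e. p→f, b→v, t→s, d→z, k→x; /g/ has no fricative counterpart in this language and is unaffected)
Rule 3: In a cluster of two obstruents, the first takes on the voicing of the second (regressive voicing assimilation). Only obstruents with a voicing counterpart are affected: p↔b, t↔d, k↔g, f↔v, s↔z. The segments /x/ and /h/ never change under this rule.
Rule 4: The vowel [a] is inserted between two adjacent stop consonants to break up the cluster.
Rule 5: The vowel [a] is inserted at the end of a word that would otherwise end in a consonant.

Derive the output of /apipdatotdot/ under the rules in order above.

Rule 1 (intervocalic voicing): /p/ is a voiceless obstruent between vowels /a/ and /i/, so it voices to [b]. /t/ is a voiceless obstruent between vowels /a/ and /o/, so it voices to [d]. /apipdatotdot/ → abipdadotdot.
Rule 2 (intervocalic spirantization): /b/ is a stop between vowels /a/ and /i/, so it spirantizes to the fricative [v]. /d/ is a stop between vowels /a/ and /o/, so it spirantizes to the fricative [z]. /abipdadotdot/ → avipdazotdot.
Rule 3 (regressive voicing assimilation): /p/ precedes the voiced obstruent /d/, so it voices to [b] by assimilation. /t/ precedes the voiced obstruent /d/, so it voices to [d] by assimilation. /avipdazotdot/ → avibdazoddot.
Rule 4 (stop-cluster a-epenthesis): /b/ and /d/ form a stop–stop cluster, so [a] is inserted between them. /d/ and /d/ form a stop–stop cluster, so [a] is inserted between them. /avibdazoddot/ → avibadazodadot.
Rule 5 (final a-epenthesis): the form ends in the consonant /t/, so [a] is inserted word-finally. /avibadazodadot/ → avibadazodadota.

avibadazodadota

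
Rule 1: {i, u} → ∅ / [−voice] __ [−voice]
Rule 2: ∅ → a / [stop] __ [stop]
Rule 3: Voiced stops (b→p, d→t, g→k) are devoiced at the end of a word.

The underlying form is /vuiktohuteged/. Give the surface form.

vuikatohteget

Rule 1 (high vowel syncope): /u/ is a high vowel flanked by voiceless consonants /h/ and /t/, so it deletes. /vuiktohuteged/ → vuiktohteged.
Rule 2 (stop-cluster a-epenthesis): /k/ and /t/ form a stop–stop cluster, so [a] is inserted between them. /vuiktohteged/ → vuikatohteged.
Rule 3 (final devoicing): /d/ is a voiced stop in word-final position, so it devoices to [t]. /vuikatohteged/ → vuikatohteget.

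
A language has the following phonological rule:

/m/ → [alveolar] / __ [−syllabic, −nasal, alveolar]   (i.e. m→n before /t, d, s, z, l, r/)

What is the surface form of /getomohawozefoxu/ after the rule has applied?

No segment of /getomohawozefoxu/ meets the structural description of the rule, so the form surfaces unchanged.

getomohawozefoxu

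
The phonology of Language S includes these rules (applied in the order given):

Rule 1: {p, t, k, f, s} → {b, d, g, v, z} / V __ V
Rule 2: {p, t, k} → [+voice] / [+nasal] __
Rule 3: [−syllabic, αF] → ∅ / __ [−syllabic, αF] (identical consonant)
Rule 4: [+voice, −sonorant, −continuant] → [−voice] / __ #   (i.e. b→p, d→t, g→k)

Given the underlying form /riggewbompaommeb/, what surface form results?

Rule 1 (intervocalic voicing): no segment meets the environment; /riggewbompaommeb/ is unchanged.
Rule 2 (post-nasal voicing): /p/ is a voiceless stop immediately after the nasal /m/, so it voices to [b]. /riggewbompaommeb/ → riggewbombaommeb.
Rule 3 (degemination): /gg/ is a geminate; the first /g/ deletes. /mm/ is a geminate; the first /m/ deletes. /riggewbombaommeb/ → rigewbombaomeb.
Rule 4 (final devoicing): /b/ is a voiced stop in word-final position, so it devoices to [p]. /rigewbombaomeb/ → rigewbombaomep.

rigewbombaomep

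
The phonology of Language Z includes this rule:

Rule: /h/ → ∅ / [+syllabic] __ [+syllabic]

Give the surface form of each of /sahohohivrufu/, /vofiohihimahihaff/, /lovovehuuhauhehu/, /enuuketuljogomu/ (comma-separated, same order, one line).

/sahohohivrufu/: /h/ occurs between vowels /a/ and /o/, so it deletes. /h/ occurs between vowels /o/ and /o/, so it deletes. /h/ occurs between vowels /o/ and /i/, so it deletes. → [saooivrufu].
/vofiohihimahihaff/: /h/ occurs between vowels /o/ and /i/, so it deletes. /h/ occurs between vowels /i/ and /i/, so it deletes. /h/ occurs between vowels /a/ and /i/, so it deletes. /h/ occurs between vowels /i/ and /a/, so it deletes. → [vofioiimaiaff].
/lovovehuuhauhehu/: /h/ occurs between vowels /e/ and /u/, so it deletes. /h/ occurs between vowels /u/ and /a/, so it deletes. /h/ occurs between vowels /u/ and /e/, so it deletes. /h/ occurs between vowels /e/ and /u/, so it deletes. → [lovoveuuaueu].
/enuuketuljogomu/: the rule's environment is not met; surfaces unchanged as [enuuketuljogomu].

saooivrufu, vofioiimaiaff, lovoveuuaueu, enuuketuljogomu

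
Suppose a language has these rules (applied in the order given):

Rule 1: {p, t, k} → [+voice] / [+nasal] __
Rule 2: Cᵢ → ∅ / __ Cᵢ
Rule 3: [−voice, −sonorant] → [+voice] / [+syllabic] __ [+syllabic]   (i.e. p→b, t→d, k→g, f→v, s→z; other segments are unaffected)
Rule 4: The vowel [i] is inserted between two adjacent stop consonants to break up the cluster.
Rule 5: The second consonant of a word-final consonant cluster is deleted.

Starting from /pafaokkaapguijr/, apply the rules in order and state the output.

Rule 1 (post-nasal voicing): no segment meets the environment; /pafaokkaapguijr/ is unchanged.
Rule 2 (degemination): /kk/ is a geminate; the first /k/ deletes. /pafaokkaapguijr/ → pafaokaapguijr.
Rule 3 (intervocalic voicing): /f/ is a voiceless obstruent between vowels /a/ and /a/, so it voices to [v]. /k/ is a voiceless obstruent between vowels /o/ and /a/, so it voices to [g]. /pafaokaapguijr/ → pavaogaapguijr.
Rule 4 (stop-cluster i-epenthesis): /p/ and /g/ form a stop–stop cluster, so [i] is inserted between them. /pavaogaapguijr/ → pavaogaapiguijr.
Rule 5 (final cluster simplification): /r/ is the second consonant of a word-final cluster /jr/, so it deletes. /pavaogaapiguijr/ → pavaogaapiguij.

pavaogaapiguij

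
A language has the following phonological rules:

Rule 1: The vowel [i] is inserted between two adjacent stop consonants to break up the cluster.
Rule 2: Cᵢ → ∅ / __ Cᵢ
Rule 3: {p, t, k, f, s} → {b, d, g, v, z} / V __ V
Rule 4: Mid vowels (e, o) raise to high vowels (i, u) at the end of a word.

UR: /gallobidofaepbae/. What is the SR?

Rule 1 (stop-cluster i-epenthesis): /p/ and /b/ form a stop–stop cluster, so [i] is inserted between them. /gallobidofaepbae/ → gallobidofaepibae.
Rule 2 (degemination): /ll/ is a geminate; the first /l/ deletes. /gallobidofaepibae/ → galobidofaepibae.
Rule 3 (intervocalic voicing): /f/ is a voiceless obstruent between vowels /o/ and /a/, so it voices to [v]. /p/ is a voiceless obstruent between vowels /e/ and /i/, so it voices to [b]. /galobidofaepibae/ → galobidovaebibae.
Rule 4 (final vowel raising): /e/ is a mid vowel in word-final position, so it raises to [i]. /galobidovaebibae/ → galobidovaebibai.

galobidovaebibai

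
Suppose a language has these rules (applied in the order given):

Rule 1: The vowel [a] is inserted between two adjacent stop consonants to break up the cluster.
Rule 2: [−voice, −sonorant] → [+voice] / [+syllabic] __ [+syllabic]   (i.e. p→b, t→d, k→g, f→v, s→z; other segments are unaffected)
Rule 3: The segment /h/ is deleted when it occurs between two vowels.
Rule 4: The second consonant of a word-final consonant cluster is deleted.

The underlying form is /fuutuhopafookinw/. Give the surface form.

fuuduobavoogin

Rule 1 (stop-cluster a-epenthesis): no segment meets the environment; /fuutuhopafookinw/ is unchanged.
Rule 2 (intervocalic voicing): /t/ is a voiceless obstruent between vowels /u/ and /u/, so it voices to [d]. /p/ is a voiceless obstruent between vowels /o/ and /a/, so it voices to [b]. /f/ is a voiceless obstruent between vowels /a/ and /o/, so it voices to [v]. /k/ is a voiceless obstruent between vowels /o/ and /i/, so it voices to [g]. /fuutuhopafookinw/ → fuuduhobavooginw.
Rule 3 (intervocalic h-deletion): /h/ occurs between vowels /u/ and /o/, so it deletes. /fuuduhobavooginw/ → fuuduobavooginw.
Rule 4 (final cluster simplification): /w/ is the second consonant of a word-final cluster /nw/, so it deletes. /fuuduobavooginw/ → fuuduobavoogin.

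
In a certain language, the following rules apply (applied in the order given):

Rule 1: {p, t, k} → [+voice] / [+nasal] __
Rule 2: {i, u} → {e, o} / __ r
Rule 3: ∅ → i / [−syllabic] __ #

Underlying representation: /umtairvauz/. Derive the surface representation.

umdaervauzi

Rule 1 (post-nasal voicing): /t/ is a voiceless stop immediately after the nasal /m/, so it voices to [d]. /umtairvauz/ → umdairvauz.
Rule 2 (pre-rhotic lowering): /i/ is a high vowel immediately before /r/, so it lowers to [e]. /umdairvauz/ → umdaervauz.
Rule 3 (final i-epenthesis): the form ends in the consonant /z/, so [i] is inserted word-finally. /umdaervauz/ → umdaervauzi.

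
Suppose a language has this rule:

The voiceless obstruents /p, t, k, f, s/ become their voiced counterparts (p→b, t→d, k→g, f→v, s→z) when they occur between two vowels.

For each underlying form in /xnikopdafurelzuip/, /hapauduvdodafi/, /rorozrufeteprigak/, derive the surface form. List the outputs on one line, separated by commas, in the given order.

xnigopdavurelzuip, habauduvdodavi, rorozruvedeprigak

/xnikopdafurelzuip/: /k/ is a voiceless obstruent between vowels /i/ and /o/, so it voices to [g]. /f/ is a voiceless obstruent between vowels /a/ and /u/, so it voices to [v]. → [xnigopdavurelzuip].
/hapauduvdodafi/: /p/ is a voiceless obstruent between vowels /a/ and /a/, so it voices to [b]. /f/ is a voiceless obstruent between vowels /a/ and /i/, so it voices to [v]. → [habauduvdodavi].
/rorozrufeteprigak/: /f/ is a voiceless obstruent between vowels /u/ and /e/, so it voices to [v]. /t/ is a voiceless obstruent between vowels /e/ and /e/, so it voices to [d]. → [rorozruvedeprigak].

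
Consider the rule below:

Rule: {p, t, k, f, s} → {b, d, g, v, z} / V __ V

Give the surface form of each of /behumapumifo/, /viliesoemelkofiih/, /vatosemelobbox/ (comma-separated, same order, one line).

behumabumivo, viliezoemelkoviih, vadozemelobbox

/behumapumifo/: /p/ is a voiceless obstruent between vowels /a/ and /u/, so it voices to [b]. /f/ is a voiceless obstruent between vowels /i/ and /o/, so it voices to [v]. → [behumabumivo].
/viliesoemelkofiih/: /s/ is a voiceless obstruent between vowels /e/ and /o/, so it voices to [z]. /f/ is a voiceless obstruent between vowels /o/ and /i/, so it voices to [v]. → [viliezoemelkoviih].
/vatosemelobbox/: /t/ is a voiceless obstruent between vowels /a/ and /o/, so it voices to [d]. /s/ is a voiceless obstruent between vowels /o/ and /e/, so it voices to [z]. → [vadozemelobbox].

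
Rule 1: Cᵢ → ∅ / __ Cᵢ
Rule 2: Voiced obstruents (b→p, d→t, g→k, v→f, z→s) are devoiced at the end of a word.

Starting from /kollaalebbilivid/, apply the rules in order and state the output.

kolaalebilivit

Rule 1 (degemination): /ll/ is a geminate; the first /l/ deletes. /bb/ is a geminate; the first /b/ deletes. /kollaalebbilivid/ → kolaalebilivid.
Rule 2 (final devoicing): /d/ is a voiced obstruent in word-final position, so it devoices to [t]. /kolaalebilivid/ → kolaalebilivit.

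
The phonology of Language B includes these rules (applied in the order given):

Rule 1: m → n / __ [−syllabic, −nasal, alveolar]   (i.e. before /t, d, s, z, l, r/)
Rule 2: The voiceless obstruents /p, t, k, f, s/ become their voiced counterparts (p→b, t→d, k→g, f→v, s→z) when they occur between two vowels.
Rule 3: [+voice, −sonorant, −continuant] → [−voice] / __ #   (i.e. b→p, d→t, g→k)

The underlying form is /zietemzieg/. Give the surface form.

ziedenziek

Rule 1 (nasal place assimilation): /m/ precedes the alveolar consonant /z/, so it assimilates in place to [n]. /zietemzieg/ → zietenzieg.
Rule 2 (intervocalic voicing): /t/ is a voiceless obstruent between vowels /e/ and /e/, so it voices to [d]. /zietenzieg/ → ziedenzieg.
Rule 3 (final devoicing): /g/ is a voiced stop in word-final position, so it devoices to [k]. /ziedenzieg/ → ziedenziek.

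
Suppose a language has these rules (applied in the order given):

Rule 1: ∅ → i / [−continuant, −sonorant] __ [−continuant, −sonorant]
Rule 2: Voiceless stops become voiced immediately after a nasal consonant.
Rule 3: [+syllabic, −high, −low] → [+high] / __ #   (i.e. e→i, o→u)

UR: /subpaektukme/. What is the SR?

Rule 1 (stop-cluster i-epenthesis): /b/ and /p/ form a stop–stop cluster, so [i] is inserted between them. /k/ and /t/ form a stop–stop cluster, so [i] is inserted between them. /subpaektukme/ → subipaekitukme.
Rule 2 (post-nasal voicing): no segment meets the environment; /subipaekitukme/ is unchanged.
Rule 3 (final vowel raising): /e/ is a mid vowel in word-final position, so it raises to [i]. /subipaekitukme/ → subipaekitukmi.

subipaekitukmi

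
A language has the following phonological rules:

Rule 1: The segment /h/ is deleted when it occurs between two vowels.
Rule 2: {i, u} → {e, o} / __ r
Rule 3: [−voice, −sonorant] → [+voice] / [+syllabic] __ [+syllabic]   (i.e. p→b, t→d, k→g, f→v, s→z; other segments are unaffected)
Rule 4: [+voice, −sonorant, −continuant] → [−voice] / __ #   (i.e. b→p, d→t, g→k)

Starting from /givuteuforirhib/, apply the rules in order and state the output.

givudeuvorerhip

Rule 1 (intervocalic h-deletion): no segment meets the environment; /givuteuforirhib/ is unchanged.
Rule 2 (pre-rhotic lowering): /i/ is a high vowel immediately before /r/, so it lowers to [e]. /givuteuforirhib/ → givuteuforerhib.
Rule 3 (intervocalic voicing): /t/ is a voiceless obstruent between vowels /u/ and /e/, so it voices to [d]. /f/ is a voiceless obstruent between vowels /u/ and /o/, so it voices to [v]. /givuteuforerhib/ → givudeuvorerhib.
Rule 4 (final devoicing): /b/ is a voiced stop in word-final position, so it devoices to [p]. /givudeuvorerhib/ → givudeuvorerhip.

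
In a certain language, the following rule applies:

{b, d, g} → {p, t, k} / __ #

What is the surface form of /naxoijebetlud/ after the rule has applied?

naxoijebetlut

Scanning /naxoijebetlud/: /b/ at position 8 is not in the conditioning environment; /d/ is a voiced stop in word-final position, so it devoices to [t].
Result: [naxoijebetlut].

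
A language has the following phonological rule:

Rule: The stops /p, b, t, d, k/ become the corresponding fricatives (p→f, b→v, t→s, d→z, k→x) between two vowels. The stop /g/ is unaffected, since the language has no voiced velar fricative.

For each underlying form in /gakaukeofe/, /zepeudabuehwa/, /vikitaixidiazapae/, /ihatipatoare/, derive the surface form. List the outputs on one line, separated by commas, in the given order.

/gakaukeofe/: /k/ is a stop between vowels /a/ and /a/, so it spirantizes to the fricative [x]. /k/ is a stop between vowels /u/ and /e/, so it spirantizes to the fricative [x]. → [gaxauxeofe].
/zepeudabuehwa/: /p/ is a stop between vowels /e/ and /e/, so it spirantizes to the fricative [f]. /d/ is a stop between vowels /u/ and /a/, so it spirantizes to the fricative [z]. /b/ is a stop between vowels /a/ and /u/, so it spirantizes to the fricative [v]. → [zefeuzavuehwa].
/vikitaixidiazapae/: /k/ is a stop between vowels /i/ and /i/, so it spirantizes to the fricative [x]. /t/ is a stop between vowels /i/ and /a/, so it spirantizes to the fricative [s]. /d/ is a stop between vowels /i/ and /i/, so it spirantizes to the fricative [z]. /p/ is a stop between vowels /a/ and /a/, so it spirantizes to the fricative [f]. → [vixisaixiziazafae].
/ihatipatoare/: /t/ is a stop between vowels /a/ and /i/, so it spirantizes to the fricative [s]. /p/ is a stop between vowels /i/ and /a/, so it spirantizes to the fricative [f]. /t/ is a stop between vowels /a/ and /o/, so it spirantizes to the fricative [s]. → [ihasifasoare].

gaxauxeofe, zefeuzavuehwa, vixisaixiziazafae, ihasifasoare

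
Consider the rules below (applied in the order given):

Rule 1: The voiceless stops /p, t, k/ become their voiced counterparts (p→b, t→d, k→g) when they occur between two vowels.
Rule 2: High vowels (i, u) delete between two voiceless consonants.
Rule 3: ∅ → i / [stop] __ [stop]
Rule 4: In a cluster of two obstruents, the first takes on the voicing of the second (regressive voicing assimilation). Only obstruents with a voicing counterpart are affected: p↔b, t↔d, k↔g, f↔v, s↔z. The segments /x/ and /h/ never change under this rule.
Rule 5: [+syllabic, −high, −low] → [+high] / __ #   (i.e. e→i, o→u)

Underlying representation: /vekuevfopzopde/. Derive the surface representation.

Rule 1 (intervocalic voicing): /k/ is a voiceless stop between vowels /e/ and /u/, so it voices to [g]. /vekuevfopzopde/ → veguevfopzopde.
Rule 2 (high vowel syncope): no segment meets the environment; /veguevfopzopde/ is unchanged.
Rule 3 (stop-cluster i-epenthesis): /p/ and /d/ form a stop–stop cluster, so [i] is inserted between them. /veguevfopzopde/ → veguevfopzopide.
Rule 4 (regressive voicing assimilation): /v/ precedes the voiceless obstruent /f/, so it devoices to [f] by assimilation. /p/ precedes the voiced obstruent /z/, so it voices to [b] by assimilation. /veguevfopzopide/ → vegueffobzopide.
Rule 5 (final vowel raising): /e/ is a mid vowel in word-final position, so it raises to [i]. /vegueffobzopide/ → vegueffobzopidi.

vegueffobzopidi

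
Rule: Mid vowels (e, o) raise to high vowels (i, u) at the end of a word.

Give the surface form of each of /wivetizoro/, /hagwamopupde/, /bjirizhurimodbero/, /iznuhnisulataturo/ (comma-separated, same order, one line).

/wivetizoro/: /o/ is a mid vowel in word-final position, so it raises to [u]. → [wivetizoru].
/hagwamopupde/: /e/ is a mid vowel in word-final position, so it raises to [i]. → [hagwamopupdi].
/bjirizhurimodbero/: /o/ is a mid vowel in word-final position, so it raises to [u]. → [bjirizhurimodberu].
/iznuhnisulataturo/: /o/ is a mid vowel in word-final position, so it raises to [u]. → [iznuhnisulataturu].

wivetizoru, hagwamopupdi, bjirizhurimodberu, iznuhnisulataturu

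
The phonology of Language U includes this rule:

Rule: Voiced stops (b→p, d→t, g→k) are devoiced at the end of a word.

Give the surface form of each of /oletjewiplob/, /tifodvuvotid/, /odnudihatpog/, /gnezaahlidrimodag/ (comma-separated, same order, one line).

/oletjewiplob/: /b/ is a voiced stop in word-final position, so it devoices to [p]. → [oletjewiplop].
/tifodvuvotid/: /d/ is a voiced stop in word-final position, so it devoices to [t]. → [tifodvuvotit].
/odnudihatpog/: /g/ is a voiced stop in word-final position, so it devoices to [k]. → [odnudihatpok].
/gnezaahlidrimodag/: /g/ is a voiced stop in word-final position, so it devoices to [k]. → [gnezaahlidrimodak].

oletjewiplop, tifodvuvotit, odnudihatpok, gnezaahlidrimodak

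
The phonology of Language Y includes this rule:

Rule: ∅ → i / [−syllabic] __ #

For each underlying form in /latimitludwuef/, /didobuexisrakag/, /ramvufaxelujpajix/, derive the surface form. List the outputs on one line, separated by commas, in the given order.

latimitludwuefi, didobuexisrakagi, ramvufaxelujpajixi

/latimitludwuef/: the form ends in the consonant /f/, so [i] is inserted word-finally. → [latimitludwuefi].
/didobuexisrakag/: the form ends in the consonant /g/, so [i] is inserted word-finally. → [didobuexisrakagi].
/ramvufaxelujpajix/: the form ends in the consonant /x/, so [i] is inserted word-finally. → [ramvufaxelujpajixi].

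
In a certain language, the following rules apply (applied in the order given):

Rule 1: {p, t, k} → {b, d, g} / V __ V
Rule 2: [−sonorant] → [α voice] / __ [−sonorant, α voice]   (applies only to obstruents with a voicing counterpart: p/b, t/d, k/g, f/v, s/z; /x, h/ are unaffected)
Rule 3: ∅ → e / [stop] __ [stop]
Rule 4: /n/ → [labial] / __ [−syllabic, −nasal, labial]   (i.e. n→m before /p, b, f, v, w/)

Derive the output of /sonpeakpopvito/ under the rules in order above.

sompeakepobvido

Rule 1 (intervocalic voicing): /t/ is a voiceless stop between vowels /i/ and /o/, so it voices to [d]. /sonpeakpopvito/ → sonpeakpopvido.
Rule 2 (regressive voicing assimilation): /p/ precedes the voiced obstruent /v/, so it voices to [b] by assimilation. /sonpeakpopvido/ → sonpeakpobvido.
Rule 3 (stop-cluster e-epenthesis): /k/ and /p/ form a stop–stop cluster, so [e] is inserted between them. /sonpeakpobvido/ → sonpeakepobvido.
Rule 4 (nasal place assimilation): /n/ precedes the labial consonant /p/, so it assimilates in place to [m]. /sonpeakepobvido/ → sompeakepobvido.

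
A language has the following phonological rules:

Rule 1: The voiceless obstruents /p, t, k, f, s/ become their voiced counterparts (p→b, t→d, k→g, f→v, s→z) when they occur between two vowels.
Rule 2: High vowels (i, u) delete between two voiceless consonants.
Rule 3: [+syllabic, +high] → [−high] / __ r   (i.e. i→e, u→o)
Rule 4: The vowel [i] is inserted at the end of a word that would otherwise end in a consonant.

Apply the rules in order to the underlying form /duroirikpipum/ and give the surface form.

Rule 1 (intervocalic voicing): /p/ is a voiceless obstruent between vowels /i/ and /u/, so it voices to [b]. /duroirikpipum/ → duroirikpibum.
Rule 2 (high vowel syncope): no segment meets the environment; /duroirikpibum/ is unchanged.
Rule 3 (pre-rhotic lowering): /u/ is a high vowel immediately before /r/, so it lowers to [o]. /i/ is a high vowel immediately before /r/, so it lowers to [e]. /duroirikpibum/ → doroerikpibum.
Rule 4 (final i-epenthesis): the form ends in the consonant /m/, so [i] is inserted word-finally. /doroerikpibum/ → doroerikpibumi.

doroerikpibumi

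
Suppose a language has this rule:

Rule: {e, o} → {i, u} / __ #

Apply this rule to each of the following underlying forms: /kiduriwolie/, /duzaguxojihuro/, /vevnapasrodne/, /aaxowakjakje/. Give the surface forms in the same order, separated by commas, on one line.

kiduriwolii, duzaguxojihuru, vevnapasrodni, aaxowakjakji

/kiduriwolie/: /e/ is a mid vowel in word-final position, so it raises to [i]. → [kiduriwolii].
/duzaguxojihuro/: /o/ is a mid vowel in word-final position, so it raises to [u]. → [duzaguxojihuru].
/vevnapasrodne/: /e/ is a mid vowel in word-final position, so it raises to [i]. → [vevnapasrodni].
/aaxowakjakje/: /e/ is a mid vowel in word-final position, so it raises to [i]. → [aaxowakjakji].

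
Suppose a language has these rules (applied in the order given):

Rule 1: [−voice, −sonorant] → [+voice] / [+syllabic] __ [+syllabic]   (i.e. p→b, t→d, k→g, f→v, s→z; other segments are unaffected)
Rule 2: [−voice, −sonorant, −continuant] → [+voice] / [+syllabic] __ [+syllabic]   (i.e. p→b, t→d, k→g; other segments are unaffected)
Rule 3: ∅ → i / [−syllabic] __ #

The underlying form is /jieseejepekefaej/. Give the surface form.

Rule 1 (intervocalic voicing): /s/ is a voiceless obstruent between vowels /e/ and /e/, so it voices to [z]. /p/ is a voiceless obstruent between vowels /e/ and /e/, so it voices to [b]. /k/ is a voiceless obstruent between vowels /e/ and /e/, so it voices to [g]. /f/ is a voiceless obstruent between vowels /e/ and /a/, so it voices to [v]. /jieseejepekefaej/ → jiezeejebegevaej.
Rule 2 (intervocalic voicing): no segment meets the environment; /jiezeejebegevaej/ is unchanged.
Rule 3 (final i-epenthesis): the form ends in the consonant /j/, so [i] is inserted word-finally. /jiezeejebegevaej/ → jiezeejebegevaeji.

jiezeejebegevaeji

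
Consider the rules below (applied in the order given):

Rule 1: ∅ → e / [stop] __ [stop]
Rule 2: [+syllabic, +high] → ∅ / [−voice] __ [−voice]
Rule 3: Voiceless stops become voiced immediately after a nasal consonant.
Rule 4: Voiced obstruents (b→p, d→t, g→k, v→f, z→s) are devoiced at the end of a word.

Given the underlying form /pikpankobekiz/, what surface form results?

pkepangobekis

Rule 1 (stop-cluster e-epenthesis): /k/ and /p/ form a stop–stop cluster, so [e] is inserted between them. /pikpankobekiz/ → pikepankobekiz.
Rule 2 (high vowel syncope): /i/ is a high vowel flanked by voiceless consonants /p/ and /k/, so it deletes. /pikepankobekiz/ → pkepankobekiz.
Rule 3 (post-nasal voicing): /k/ is a voiceless stop immediately after the nasal /n/, so it voices to [g]. /pkepankobekiz/ → pkepangobekiz.
Rule 4 (final devoicing): /z/ is a voiced obstruent in word-final position, so it devoices to [s]. /pkepangobekiz/ → pkepangobekis.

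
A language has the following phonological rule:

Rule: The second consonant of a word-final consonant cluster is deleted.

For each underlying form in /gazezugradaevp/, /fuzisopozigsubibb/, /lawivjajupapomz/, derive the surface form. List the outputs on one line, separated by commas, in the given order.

gazezugradaev, fuzisopozigsubib, lawivjajupapom

/gazezugradaevp/: /p/ is the second consonant of a word-final cluster /vp/, so it deletes. → [gazezugradaev].
/fuzisopozigsubibb/: /b/ is the second consonant of a word-final cluster /bb/, so it deletes. → [fuzisopozigsubib].
/lawivjajupapomz/: /z/ is the second consonant of a word-final cluster /mz/, so it deletes. → [lawivjajupapom].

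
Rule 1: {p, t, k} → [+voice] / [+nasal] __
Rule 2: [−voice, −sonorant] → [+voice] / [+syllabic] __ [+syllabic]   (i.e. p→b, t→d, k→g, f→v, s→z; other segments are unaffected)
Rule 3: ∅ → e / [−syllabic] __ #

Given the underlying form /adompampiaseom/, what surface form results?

adombambiazeome

Rule 1 (post-nasal voicing): /p/ is a voiceless stop immediately after the nasal /m/, so it voices to [b]. /p/ is a voiceless stop immediately after the nasal /m/, so it voices to [b]. /adompampiaseom/ → adombambiaseom.
Rule 2 (intervocalic voicing): /s/ is a voiceless obstruent between vowels /a/ and /e/, so it voices to [z]. /adombambiaseom/ → adombambiazeom.
Rule 3 (final e-epenthesis): the form ends in the consonant /m/, so [e] is inserted word-finally. /adombambiazeom/ → adombambiazeome.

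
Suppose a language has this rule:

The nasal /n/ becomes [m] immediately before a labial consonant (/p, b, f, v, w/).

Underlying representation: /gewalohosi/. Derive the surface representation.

gewalohosi

No segment of /gewalohosi/ meets the structural description of the rule, so the form surfaces unchanged.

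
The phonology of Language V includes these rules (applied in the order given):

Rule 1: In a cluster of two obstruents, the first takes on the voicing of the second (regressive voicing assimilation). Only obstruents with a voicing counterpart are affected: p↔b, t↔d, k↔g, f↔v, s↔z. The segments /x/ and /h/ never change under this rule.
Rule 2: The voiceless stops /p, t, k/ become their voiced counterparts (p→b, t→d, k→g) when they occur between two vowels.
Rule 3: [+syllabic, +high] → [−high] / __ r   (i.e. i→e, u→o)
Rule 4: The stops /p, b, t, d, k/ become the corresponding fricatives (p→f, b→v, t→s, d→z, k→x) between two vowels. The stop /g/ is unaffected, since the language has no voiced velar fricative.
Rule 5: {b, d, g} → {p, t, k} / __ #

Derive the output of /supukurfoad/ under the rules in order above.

suvugorfoat

Rule 1 (regressive voicing assimilation): no segment meets the environment; /supukurfoad/ is unchanged.
Rule 2 (intervocalic voicing): /p/ is a voiceless stop between vowels /u/ and /u/, so it voices to [b]. /k/ is a voiceless stop between vowels /u/ and /u/, so it voices to [g]. /supukurfoad/ → subugurfoad.
Rule 3 (pre-rhotic lowering): /u/ is a high vowel immediately before /r/, so it lowers to [o]. /subugurfoad/ → subugorfoad.
Rule 4 (intervocalic spirantization): /b/ is a stop between vowels /u/ and /u/, so it spirantizes to the fricative [v]. /subugorfoad/ → suvugorfoad.
Rule 5 (final devoicing): /d/ is a voiced stop in word-final position, so it devoices to [t]. /suvugorfoad/ → suvugorfoat.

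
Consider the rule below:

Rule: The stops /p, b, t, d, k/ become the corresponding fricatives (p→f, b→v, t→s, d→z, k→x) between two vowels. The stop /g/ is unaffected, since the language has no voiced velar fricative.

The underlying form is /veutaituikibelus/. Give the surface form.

veusaisuixivelus

/t/ is a stop between vowels /u/ and /a/, so it spirantizes to the fricative [s].
/t/ is a stop between vowels /i/ and /u/, so it spirantizes to the fricative [s].
/k/ is a stop between vowels /i/ and /i/, so it spirantizes to the fricative [x].
/b/ is a stop between vowels /i/ and /e/, so it spirantizes to the fricative [v].
Surface form: [veusaisuixivelus].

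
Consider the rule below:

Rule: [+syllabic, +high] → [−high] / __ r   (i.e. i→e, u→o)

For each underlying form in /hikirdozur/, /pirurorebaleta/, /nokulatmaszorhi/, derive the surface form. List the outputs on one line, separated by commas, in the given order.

/hikirdozur/: /i/ is a high vowel immediately before /r/, so it lowers to [e]. /u/ is a high vowel immediately before /r/, so it lowers to [o]. → [hikerdozor].
/pirurorebaleta/: /i/ is a high vowel immediately before /r/, so it lowers to [e]. /u/ is a high vowel immediately before /r/, so it lowers to [o]. → [perororebaleta].
/nokulatmaszorhi/: the rule's environment is not met; surfaces unchanged as [nokulatmaszorhi].

hikerdozor, perororebaleta, nokulatmaszorhi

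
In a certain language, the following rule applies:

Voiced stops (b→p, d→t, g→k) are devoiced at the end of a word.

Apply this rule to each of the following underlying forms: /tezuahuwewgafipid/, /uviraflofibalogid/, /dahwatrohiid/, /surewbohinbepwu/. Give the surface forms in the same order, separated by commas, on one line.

/tezuahuwewgafipid/: /d/ is a voiced stop in word-final position, so it devoices to [t]. → [tezuahuwewgafipit].
/uviraflofibalogid/: /d/ is a voiced stop in word-final position, so it devoices to [t]. → [uviraflofibalogit].
/dahwatrohiid/: /d/ is a voiced stop in word-final position, so it devoices to [t]. → [dahwatrohiit].
/surewbohinbepwu/: the rule's environment is not met; surfaces unchanged as [surewbohinbepwu].

tezuahuwewgafipit, uviraflofibalogit, dahwatrohiit, surewbohinbepwu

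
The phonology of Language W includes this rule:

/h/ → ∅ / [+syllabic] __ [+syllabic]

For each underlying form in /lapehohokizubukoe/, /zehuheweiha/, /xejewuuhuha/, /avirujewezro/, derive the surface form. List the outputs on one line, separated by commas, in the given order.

lapeookizubukoe, zeueweia, xejewuuua, avirujewezro

/lapehohokizubukoe/: /h/ occurs between vowels /e/ and /o/, so it deletes. /h/ occurs between vowels /o/ and /o/, so it deletes. → [lapeookizubukoe].
/zehuheweiha/: /h/ occurs between vowels /e/ and /u/, so it deletes. /h/ occurs between vowels /u/ and /e/, so it deletes. /h/ occurs between vowels /i/ and /a/, so it deletes. → [zeueweia].
/xejewuuhuha/: /h/ occurs between vowels /u/ and /u/, so it deletes. /h/ occurs between vowels /u/ and /a/, so it deletes. → [xejewuuua].
/avirujewezro/: the rule's environment is not met; surfaces unchanged as [avirujewezro].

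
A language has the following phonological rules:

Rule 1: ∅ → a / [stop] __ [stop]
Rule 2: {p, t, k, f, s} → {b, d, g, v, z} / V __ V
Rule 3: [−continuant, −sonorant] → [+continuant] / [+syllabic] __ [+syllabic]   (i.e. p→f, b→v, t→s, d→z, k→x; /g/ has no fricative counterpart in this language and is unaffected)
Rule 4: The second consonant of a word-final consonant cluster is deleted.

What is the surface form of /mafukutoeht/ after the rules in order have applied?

mavuguzoeh

Rule 1 (stop-cluster a-epenthesis): no segment meets the environment; /mafukutoeht/ is unchanged.
Rule 2 (intervocalic voicing): /f/ is a voiceless obstruent between vowels /a/ and /u/, so it voices to [v]. /k/ is a voiceless obstruent between vowels /u/ and /u/, so it voices to [g]. /t/ is a voiceless obstruent between vowels /u/ and /o/, so it voices to [d]. /mafukutoeht/ → mavugudoeht.
Rule 3 (intervocalic spirantization): /d/ is a stop between vowels /u/ and /o/, so it spirantizes to the fricative [z]. /mavugudoeht/ → mavuguzoeht.
Rule 4 (final cluster simplification): /t/ is the second consonant of a word-final cluster /ht/, so it deletes. /mavuguzoeht/ → mavuguzoeh.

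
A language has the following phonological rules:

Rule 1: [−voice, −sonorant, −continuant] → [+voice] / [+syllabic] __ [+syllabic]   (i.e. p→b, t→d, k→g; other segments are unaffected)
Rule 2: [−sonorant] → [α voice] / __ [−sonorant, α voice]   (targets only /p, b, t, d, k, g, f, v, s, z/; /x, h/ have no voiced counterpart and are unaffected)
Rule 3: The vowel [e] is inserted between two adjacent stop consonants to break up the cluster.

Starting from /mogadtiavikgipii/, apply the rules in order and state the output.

Rule 1 (intervocalic voicing): /p/ is a voiceless stop between vowels /i/ and /i/, so it voices to [b]. /mogadtiavikgipii/ → mogadtiavikgibii.
Rule 2 (regressive voicing assimilation): /d/ precedes the voiceless obstruent /t/, so it devoices to [t] by assimilation. /k/ precedes the voiced obstruent /g/, so it voices to [g] by assimilation. /mogadtiavikgibii/ → mogattiaviggibii.
Rule 3 (stop-cluster e-epenthesis): /t/ and /t/ form a stop–stop cluster, so [e] is inserted between them. /g/ and /g/ form a stop–stop cluster, so [e] is inserted between them. /mogattiaviggibii/ → mogatetiavigegibii.

mogatetiavigegibii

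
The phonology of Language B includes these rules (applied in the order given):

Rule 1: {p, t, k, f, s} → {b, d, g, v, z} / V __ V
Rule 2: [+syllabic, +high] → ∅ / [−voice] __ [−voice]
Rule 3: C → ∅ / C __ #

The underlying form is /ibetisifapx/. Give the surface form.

ibedizivap

Rule 1 (intervocalic voicing): /t/ is a voiceless obstruent between vowels /e/ and /i/, so it voices to [d]. /s/ is a voiceless obstruent between vowels /i/ and /i/, so it voices to [z]. /f/ is a voiceless obstruent between vowels /i/ and /a/, so it voices to [v]. /ibetisifapx/ → ibedizivapx.
Rule 2 (high vowel syncope): no segment meets the environment; /ibedizivapx/ is unchanged.
Rule 3 (final cluster simplification): /x/ is the second consonant of a word-final cluster /px/, so it deletes. /ibedizivapx/ → ibedizivap.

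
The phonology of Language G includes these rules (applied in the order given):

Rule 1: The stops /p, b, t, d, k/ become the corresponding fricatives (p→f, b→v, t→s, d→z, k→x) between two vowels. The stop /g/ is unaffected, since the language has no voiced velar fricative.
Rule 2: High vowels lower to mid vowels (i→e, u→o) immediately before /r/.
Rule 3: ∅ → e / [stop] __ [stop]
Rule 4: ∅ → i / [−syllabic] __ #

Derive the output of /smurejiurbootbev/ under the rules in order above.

Rule 1 (intervocalic spirantization): no segment meets the environment; /smurejiurbootbev/ is unchanged.
Rule 2 (pre-rhotic lowering): /u/ is a high vowel immediately before /r/, so it lowers to [o]. /u/ is a high vowel immediately before /r/, so it lowers to [o]. /smurejiurbootbev/ → smorejiorbootbev.
Rule 3 (stop-cluster e-epenthesis): /t/ and /b/ form a stop–stop cluster, so [e] is inserted between them. /smorejiorbootbev/ → smorejiorbootebev.
Rule 4 (final i-epenthesis): the form ends in the consonant /v/, so [i] is inserted word-finally. /smorejiorbootebev/ → smorejiorbootebevi.

smorejiorbootebevi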